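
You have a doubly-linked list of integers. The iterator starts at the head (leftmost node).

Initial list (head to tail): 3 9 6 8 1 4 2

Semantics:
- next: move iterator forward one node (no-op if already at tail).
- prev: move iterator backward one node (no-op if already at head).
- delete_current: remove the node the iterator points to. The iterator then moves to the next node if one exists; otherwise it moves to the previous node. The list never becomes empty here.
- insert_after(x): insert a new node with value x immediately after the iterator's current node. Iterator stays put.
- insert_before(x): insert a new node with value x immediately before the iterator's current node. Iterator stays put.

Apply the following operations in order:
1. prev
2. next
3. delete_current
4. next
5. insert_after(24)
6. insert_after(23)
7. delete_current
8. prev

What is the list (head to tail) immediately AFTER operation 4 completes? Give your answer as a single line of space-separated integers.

After 1 (prev): list=[3, 9, 6, 8, 1, 4, 2] cursor@3
After 2 (next): list=[3, 9, 6, 8, 1, 4, 2] cursor@9
After 3 (delete_current): list=[3, 6, 8, 1, 4, 2] cursor@6
After 4 (next): list=[3, 6, 8, 1, 4, 2] cursor@8

Answer: 3 6 8 1 4 2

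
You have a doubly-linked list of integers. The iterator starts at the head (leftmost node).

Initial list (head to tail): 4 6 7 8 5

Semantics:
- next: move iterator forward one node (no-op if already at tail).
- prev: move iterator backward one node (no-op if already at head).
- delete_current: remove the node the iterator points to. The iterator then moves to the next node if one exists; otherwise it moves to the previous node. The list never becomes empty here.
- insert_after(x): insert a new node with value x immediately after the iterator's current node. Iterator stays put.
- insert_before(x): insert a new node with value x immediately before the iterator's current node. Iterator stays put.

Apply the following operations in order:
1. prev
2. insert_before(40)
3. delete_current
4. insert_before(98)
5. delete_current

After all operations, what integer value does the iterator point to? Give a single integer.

After 1 (prev): list=[4, 6, 7, 8, 5] cursor@4
After 2 (insert_before(40)): list=[40, 4, 6, 7, 8, 5] cursor@4
After 3 (delete_current): list=[40, 6, 7, 8, 5] cursor@6
After 4 (insert_before(98)): list=[40, 98, 6, 7, 8, 5] cursor@6
After 5 (delete_current): list=[40, 98, 7, 8, 5] cursor@7

Answer: 7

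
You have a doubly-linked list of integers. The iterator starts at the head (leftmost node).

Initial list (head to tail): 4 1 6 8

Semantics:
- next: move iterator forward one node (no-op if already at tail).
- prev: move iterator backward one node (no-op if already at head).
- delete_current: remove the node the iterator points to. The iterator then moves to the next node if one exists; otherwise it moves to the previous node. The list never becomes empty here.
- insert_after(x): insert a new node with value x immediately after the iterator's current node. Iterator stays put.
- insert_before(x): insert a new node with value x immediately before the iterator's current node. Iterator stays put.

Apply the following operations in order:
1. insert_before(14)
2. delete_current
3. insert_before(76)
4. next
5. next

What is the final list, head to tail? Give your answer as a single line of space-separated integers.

After 1 (insert_before(14)): list=[14, 4, 1, 6, 8] cursor@4
After 2 (delete_current): list=[14, 1, 6, 8] cursor@1
After 3 (insert_before(76)): list=[14, 76, 1, 6, 8] cursor@1
After 4 (next): list=[14, 76, 1, 6, 8] cursor@6
After 5 (next): list=[14, 76, 1, 6, 8] cursor@8

Answer: 14 76 1 6 8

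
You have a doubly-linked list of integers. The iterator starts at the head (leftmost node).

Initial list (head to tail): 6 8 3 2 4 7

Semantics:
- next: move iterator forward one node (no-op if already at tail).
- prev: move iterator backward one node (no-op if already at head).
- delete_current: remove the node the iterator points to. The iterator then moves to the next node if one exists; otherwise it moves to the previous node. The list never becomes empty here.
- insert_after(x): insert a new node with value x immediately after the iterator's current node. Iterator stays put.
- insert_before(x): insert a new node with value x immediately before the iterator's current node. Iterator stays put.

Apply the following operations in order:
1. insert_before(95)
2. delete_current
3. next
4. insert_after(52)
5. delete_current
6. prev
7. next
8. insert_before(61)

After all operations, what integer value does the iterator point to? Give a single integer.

Answer: 52

Derivation:
After 1 (insert_before(95)): list=[95, 6, 8, 3, 2, 4, 7] cursor@6
After 2 (delete_current): list=[95, 8, 3, 2, 4, 7] cursor@8
After 3 (next): list=[95, 8, 3, 2, 4, 7] cursor@3
After 4 (insert_after(52)): list=[95, 8, 3, 52, 2, 4, 7] cursor@3
After 5 (delete_current): list=[95, 8, 52, 2, 4, 7] cursor@52
After 6 (prev): list=[95, 8, 52, 2, 4, 7] cursor@8
After 7 (next): list=[95, 8, 52, 2, 4, 7] cursor@52
After 8 (insert_before(61)): list=[95, 8, 61, 52, 2, 4, 7] cursor@52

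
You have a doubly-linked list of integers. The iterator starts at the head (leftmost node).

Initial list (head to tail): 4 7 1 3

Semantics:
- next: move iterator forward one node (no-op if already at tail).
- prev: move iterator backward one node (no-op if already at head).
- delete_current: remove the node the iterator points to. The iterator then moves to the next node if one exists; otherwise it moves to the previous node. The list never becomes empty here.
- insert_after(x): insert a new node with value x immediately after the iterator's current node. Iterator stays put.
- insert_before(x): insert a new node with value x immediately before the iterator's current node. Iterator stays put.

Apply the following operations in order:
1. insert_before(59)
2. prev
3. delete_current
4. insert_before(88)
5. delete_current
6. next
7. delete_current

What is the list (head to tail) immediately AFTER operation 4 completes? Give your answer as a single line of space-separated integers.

After 1 (insert_before(59)): list=[59, 4, 7, 1, 3] cursor@4
After 2 (prev): list=[59, 4, 7, 1, 3] cursor@59
After 3 (delete_current): list=[4, 7, 1, 3] cursor@4
After 4 (insert_before(88)): list=[88, 4, 7, 1, 3] cursor@4

Answer: 88 4 7 1 3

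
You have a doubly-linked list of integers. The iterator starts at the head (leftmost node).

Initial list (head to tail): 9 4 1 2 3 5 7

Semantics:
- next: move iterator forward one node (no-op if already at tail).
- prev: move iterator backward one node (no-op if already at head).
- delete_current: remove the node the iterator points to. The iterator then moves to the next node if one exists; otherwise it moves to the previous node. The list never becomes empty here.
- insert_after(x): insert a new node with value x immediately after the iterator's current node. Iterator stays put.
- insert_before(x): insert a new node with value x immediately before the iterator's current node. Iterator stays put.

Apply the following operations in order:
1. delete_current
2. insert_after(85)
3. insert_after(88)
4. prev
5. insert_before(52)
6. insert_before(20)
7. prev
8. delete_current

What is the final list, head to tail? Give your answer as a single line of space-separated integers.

Answer: 52 4 88 85 1 2 3 5 7

Derivation:
After 1 (delete_current): list=[4, 1, 2, 3, 5, 7] cursor@4
After 2 (insert_after(85)): list=[4, 85, 1, 2, 3, 5, 7] cursor@4
After 3 (insert_after(88)): list=[4, 88, 85, 1, 2, 3, 5, 7] cursor@4
After 4 (prev): list=[4, 88, 85, 1, 2, 3, 5, 7] cursor@4
After 5 (insert_before(52)): list=[52, 4, 88, 85, 1, 2, 3, 5, 7] cursor@4
After 6 (insert_before(20)): list=[52, 20, 4, 88, 85, 1, 2, 3, 5, 7] cursor@4
After 7 (prev): list=[52, 20, 4, 88, 85, 1, 2, 3, 5, 7] cursor@20
After 8 (delete_current): list=[52, 4, 88, 85, 1, 2, 3, 5, 7] cursor@4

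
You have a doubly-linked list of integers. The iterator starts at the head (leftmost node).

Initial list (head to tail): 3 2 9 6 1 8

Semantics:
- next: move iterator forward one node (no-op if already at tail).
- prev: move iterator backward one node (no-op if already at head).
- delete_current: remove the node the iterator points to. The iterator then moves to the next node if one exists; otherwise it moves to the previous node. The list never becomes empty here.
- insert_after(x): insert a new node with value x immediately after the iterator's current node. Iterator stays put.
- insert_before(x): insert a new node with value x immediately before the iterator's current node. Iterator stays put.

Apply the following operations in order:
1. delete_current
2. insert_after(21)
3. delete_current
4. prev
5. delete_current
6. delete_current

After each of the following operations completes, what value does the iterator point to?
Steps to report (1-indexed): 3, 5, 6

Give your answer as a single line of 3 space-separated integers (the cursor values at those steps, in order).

After 1 (delete_current): list=[2, 9, 6, 1, 8] cursor@2
After 2 (insert_after(21)): list=[2, 21, 9, 6, 1, 8] cursor@2
After 3 (delete_current): list=[21, 9, 6, 1, 8] cursor@21
After 4 (prev): list=[21, 9, 6, 1, 8] cursor@21
After 5 (delete_current): list=[9, 6, 1, 8] cursor@9
After 6 (delete_current): list=[6, 1, 8] cursor@6

Answer: 21 9 6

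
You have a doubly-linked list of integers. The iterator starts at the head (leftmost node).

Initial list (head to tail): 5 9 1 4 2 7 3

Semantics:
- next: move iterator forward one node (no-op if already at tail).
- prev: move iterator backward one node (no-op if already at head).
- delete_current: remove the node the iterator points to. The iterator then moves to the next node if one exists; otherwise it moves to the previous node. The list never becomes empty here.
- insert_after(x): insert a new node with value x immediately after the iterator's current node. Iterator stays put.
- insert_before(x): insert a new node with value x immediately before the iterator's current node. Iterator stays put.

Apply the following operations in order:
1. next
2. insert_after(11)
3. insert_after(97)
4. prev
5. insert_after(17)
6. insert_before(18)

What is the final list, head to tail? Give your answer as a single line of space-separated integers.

After 1 (next): list=[5, 9, 1, 4, 2, 7, 3] cursor@9
After 2 (insert_after(11)): list=[5, 9, 11, 1, 4, 2, 7, 3] cursor@9
After 3 (insert_after(97)): list=[5, 9, 97, 11, 1, 4, 2, 7, 3] cursor@9
After 4 (prev): list=[5, 9, 97, 11, 1, 4, 2, 7, 3] cursor@5
After 5 (insert_after(17)): list=[5, 17, 9, 97, 11, 1, 4, 2, 7, 3] cursor@5
After 6 (insert_before(18)): list=[18, 5, 17, 9, 97, 11, 1, 4, 2, 7, 3] cursor@5

Answer: 18 5 17 9 97 11 1 4 2 7 3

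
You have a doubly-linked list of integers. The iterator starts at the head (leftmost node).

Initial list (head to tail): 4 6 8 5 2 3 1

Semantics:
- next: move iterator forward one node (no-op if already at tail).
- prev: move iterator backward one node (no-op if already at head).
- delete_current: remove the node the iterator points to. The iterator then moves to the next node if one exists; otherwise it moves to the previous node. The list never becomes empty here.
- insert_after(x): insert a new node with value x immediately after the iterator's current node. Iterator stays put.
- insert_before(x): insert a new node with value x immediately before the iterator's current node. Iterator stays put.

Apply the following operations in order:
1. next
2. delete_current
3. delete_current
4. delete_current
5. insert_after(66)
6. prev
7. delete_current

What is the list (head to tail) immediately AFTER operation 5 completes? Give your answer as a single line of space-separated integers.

Answer: 4 2 66 3 1

Derivation:
After 1 (next): list=[4, 6, 8, 5, 2, 3, 1] cursor@6
After 2 (delete_current): list=[4, 8, 5, 2, 3, 1] cursor@8
After 3 (delete_current): list=[4, 5, 2, 3, 1] cursor@5
After 4 (delete_current): list=[4, 2, 3, 1] cursor@2
After 5 (insert_after(66)): list=[4, 2, 66, 3, 1] cursor@2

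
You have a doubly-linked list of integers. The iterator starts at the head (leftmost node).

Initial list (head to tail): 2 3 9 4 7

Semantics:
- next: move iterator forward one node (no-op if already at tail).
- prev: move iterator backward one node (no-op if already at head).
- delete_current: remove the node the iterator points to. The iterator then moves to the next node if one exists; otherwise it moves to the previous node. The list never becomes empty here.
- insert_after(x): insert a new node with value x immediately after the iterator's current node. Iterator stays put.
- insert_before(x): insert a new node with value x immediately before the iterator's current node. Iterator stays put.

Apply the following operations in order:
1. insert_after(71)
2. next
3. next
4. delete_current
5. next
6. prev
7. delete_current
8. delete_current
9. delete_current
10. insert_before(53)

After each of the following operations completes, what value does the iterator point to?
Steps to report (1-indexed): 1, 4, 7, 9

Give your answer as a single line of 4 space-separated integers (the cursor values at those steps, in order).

Answer: 2 9 4 71

Derivation:
After 1 (insert_after(71)): list=[2, 71, 3, 9, 4, 7] cursor@2
After 2 (next): list=[2, 71, 3, 9, 4, 7] cursor@71
After 3 (next): list=[2, 71, 3, 9, 4, 7] cursor@3
After 4 (delete_current): list=[2, 71, 9, 4, 7] cursor@9
After 5 (next): list=[2, 71, 9, 4, 7] cursor@4
After 6 (prev): list=[2, 71, 9, 4, 7] cursor@9
After 7 (delete_current): list=[2, 71, 4, 7] cursor@4
After 8 (delete_current): list=[2, 71, 7] cursor@7
After 9 (delete_current): list=[2, 71] cursor@71
After 10 (insert_before(53)): list=[2, 53, 71] cursor@71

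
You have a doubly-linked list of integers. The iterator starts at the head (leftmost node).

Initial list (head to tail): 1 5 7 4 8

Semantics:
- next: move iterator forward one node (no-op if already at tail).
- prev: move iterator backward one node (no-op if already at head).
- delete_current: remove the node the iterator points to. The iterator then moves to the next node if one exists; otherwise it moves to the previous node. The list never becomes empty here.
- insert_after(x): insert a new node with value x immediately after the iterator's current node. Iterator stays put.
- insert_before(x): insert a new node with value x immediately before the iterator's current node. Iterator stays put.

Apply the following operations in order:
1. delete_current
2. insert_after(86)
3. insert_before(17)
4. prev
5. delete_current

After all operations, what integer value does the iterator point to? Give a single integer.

Answer: 5

Derivation:
After 1 (delete_current): list=[5, 7, 4, 8] cursor@5
After 2 (insert_after(86)): list=[5, 86, 7, 4, 8] cursor@5
After 3 (insert_before(17)): list=[17, 5, 86, 7, 4, 8] cursor@5
After 4 (prev): list=[17, 5, 86, 7, 4, 8] cursor@17
After 5 (delete_current): list=[5, 86, 7, 4, 8] cursor@5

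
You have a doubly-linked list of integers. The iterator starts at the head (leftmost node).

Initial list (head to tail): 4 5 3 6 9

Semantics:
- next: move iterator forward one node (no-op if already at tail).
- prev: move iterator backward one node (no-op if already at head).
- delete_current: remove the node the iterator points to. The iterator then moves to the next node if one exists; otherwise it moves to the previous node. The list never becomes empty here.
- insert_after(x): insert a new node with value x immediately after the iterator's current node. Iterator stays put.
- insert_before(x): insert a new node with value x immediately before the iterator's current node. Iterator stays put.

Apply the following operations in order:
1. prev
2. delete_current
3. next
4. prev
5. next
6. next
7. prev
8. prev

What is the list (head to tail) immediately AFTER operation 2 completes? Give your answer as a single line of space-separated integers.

Answer: 5 3 6 9

Derivation:
After 1 (prev): list=[4, 5, 3, 6, 9] cursor@4
After 2 (delete_current): list=[5, 3, 6, 9] cursor@5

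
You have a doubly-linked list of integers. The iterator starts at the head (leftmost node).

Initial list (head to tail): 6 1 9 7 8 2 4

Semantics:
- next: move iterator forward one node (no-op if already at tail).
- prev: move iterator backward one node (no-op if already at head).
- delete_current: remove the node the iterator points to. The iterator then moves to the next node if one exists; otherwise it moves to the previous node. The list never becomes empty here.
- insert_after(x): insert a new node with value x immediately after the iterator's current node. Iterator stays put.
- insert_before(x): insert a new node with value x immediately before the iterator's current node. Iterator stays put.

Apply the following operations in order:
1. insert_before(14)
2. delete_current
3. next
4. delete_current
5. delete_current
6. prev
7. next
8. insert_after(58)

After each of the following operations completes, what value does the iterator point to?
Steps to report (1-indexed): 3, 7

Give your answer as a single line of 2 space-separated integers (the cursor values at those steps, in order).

Answer: 9 8

Derivation:
After 1 (insert_before(14)): list=[14, 6, 1, 9, 7, 8, 2, 4] cursor@6
After 2 (delete_current): list=[14, 1, 9, 7, 8, 2, 4] cursor@1
After 3 (next): list=[14, 1, 9, 7, 8, 2, 4] cursor@9
After 4 (delete_current): list=[14, 1, 7, 8, 2, 4] cursor@7
After 5 (delete_current): list=[14, 1, 8, 2, 4] cursor@8
After 6 (prev): list=[14, 1, 8, 2, 4] cursor@1
After 7 (next): list=[14, 1, 8, 2, 4] cursor@8
After 8 (insert_after(58)): list=[14, 1, 8, 58, 2, 4] cursor@8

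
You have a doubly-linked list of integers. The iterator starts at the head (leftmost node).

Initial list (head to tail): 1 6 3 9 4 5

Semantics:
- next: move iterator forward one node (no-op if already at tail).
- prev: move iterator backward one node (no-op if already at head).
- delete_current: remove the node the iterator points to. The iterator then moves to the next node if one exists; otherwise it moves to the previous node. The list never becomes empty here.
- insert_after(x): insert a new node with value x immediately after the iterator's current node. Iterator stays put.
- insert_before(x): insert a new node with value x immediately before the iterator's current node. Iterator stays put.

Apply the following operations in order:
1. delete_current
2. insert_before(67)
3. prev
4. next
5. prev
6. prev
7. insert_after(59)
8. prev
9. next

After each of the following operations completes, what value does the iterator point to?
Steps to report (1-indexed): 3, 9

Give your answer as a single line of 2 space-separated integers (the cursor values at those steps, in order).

After 1 (delete_current): list=[6, 3, 9, 4, 5] cursor@6
After 2 (insert_before(67)): list=[67, 6, 3, 9, 4, 5] cursor@6
After 3 (prev): list=[67, 6, 3, 9, 4, 5] cursor@67
After 4 (next): list=[67, 6, 3, 9, 4, 5] cursor@6
After 5 (prev): list=[67, 6, 3, 9, 4, 5] cursor@67
After 6 (prev): list=[67, 6, 3, 9, 4, 5] cursor@67
After 7 (insert_after(59)): list=[67, 59, 6, 3, 9, 4, 5] cursor@67
After 8 (prev): list=[67, 59, 6, 3, 9, 4, 5] cursor@67
After 9 (next): list=[67, 59, 6, 3, 9, 4, 5] cursor@59

Answer: 67 59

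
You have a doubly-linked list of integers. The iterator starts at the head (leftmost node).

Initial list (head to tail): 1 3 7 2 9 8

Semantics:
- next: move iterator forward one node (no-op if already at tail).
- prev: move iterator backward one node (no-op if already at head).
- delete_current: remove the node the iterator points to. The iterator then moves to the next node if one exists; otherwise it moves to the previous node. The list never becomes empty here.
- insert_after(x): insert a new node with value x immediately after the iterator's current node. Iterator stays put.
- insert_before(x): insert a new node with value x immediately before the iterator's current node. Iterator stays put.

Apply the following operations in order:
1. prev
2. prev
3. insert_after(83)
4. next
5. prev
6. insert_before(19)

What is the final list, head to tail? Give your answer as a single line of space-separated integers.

After 1 (prev): list=[1, 3, 7, 2, 9, 8] cursor@1
After 2 (prev): list=[1, 3, 7, 2, 9, 8] cursor@1
After 3 (insert_after(83)): list=[1, 83, 3, 7, 2, 9, 8] cursor@1
After 4 (next): list=[1, 83, 3, 7, 2, 9, 8] cursor@83
After 5 (prev): list=[1, 83, 3, 7, 2, 9, 8] cursor@1
After 6 (insert_before(19)): list=[19, 1, 83, 3, 7, 2, 9, 8] cursor@1

Answer: 19 1 83 3 7 2 9 8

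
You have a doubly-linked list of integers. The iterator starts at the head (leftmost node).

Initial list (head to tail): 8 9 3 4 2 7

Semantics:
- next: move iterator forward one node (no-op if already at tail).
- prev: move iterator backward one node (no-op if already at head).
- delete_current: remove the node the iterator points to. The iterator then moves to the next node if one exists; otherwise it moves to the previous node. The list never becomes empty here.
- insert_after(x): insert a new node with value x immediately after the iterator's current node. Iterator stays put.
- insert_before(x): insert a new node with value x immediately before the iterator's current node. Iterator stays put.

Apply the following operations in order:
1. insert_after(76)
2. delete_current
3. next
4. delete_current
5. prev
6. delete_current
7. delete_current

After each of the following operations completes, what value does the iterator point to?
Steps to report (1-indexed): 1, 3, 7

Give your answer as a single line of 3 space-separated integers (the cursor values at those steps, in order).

After 1 (insert_after(76)): list=[8, 76, 9, 3, 4, 2, 7] cursor@8
After 2 (delete_current): list=[76, 9, 3, 4, 2, 7] cursor@76
After 3 (next): list=[76, 9, 3, 4, 2, 7] cursor@9
After 4 (delete_current): list=[76, 3, 4, 2, 7] cursor@3
After 5 (prev): list=[76, 3, 4, 2, 7] cursor@76
After 6 (delete_current): list=[3, 4, 2, 7] cursor@3
After 7 (delete_current): list=[4, 2, 7] cursor@4

Answer: 8 9 4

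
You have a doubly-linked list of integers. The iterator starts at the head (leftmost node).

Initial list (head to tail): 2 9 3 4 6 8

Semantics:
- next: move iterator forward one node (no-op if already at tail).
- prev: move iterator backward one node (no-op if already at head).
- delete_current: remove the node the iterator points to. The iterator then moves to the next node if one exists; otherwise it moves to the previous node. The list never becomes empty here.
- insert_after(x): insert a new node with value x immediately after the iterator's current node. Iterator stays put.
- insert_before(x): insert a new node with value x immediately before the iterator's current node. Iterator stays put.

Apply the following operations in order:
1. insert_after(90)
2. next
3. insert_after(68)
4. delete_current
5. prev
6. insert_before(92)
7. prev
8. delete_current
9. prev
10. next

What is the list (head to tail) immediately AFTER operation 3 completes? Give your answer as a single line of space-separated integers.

Answer: 2 90 68 9 3 4 6 8

Derivation:
After 1 (insert_after(90)): list=[2, 90, 9, 3, 4, 6, 8] cursor@2
After 2 (next): list=[2, 90, 9, 3, 4, 6, 8] cursor@90
After 3 (insert_after(68)): list=[2, 90, 68, 9, 3, 4, 6, 8] cursor@90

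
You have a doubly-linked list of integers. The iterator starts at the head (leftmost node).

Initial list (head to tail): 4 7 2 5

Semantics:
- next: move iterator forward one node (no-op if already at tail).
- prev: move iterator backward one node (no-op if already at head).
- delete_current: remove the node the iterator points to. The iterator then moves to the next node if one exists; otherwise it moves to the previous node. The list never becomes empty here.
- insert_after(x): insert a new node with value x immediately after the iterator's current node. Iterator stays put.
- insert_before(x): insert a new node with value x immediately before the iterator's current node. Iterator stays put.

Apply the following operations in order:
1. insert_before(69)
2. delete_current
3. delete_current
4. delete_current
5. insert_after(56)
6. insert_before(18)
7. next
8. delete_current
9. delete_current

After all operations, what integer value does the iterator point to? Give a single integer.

Answer: 18

Derivation:
After 1 (insert_before(69)): list=[69, 4, 7, 2, 5] cursor@4
After 2 (delete_current): list=[69, 7, 2, 5] cursor@7
After 3 (delete_current): list=[69, 2, 5] cursor@2
After 4 (delete_current): list=[69, 5] cursor@5
After 5 (insert_after(56)): list=[69, 5, 56] cursor@5
After 6 (insert_before(18)): list=[69, 18, 5, 56] cursor@5
After 7 (next): list=[69, 18, 5, 56] cursor@56
After 8 (delete_current): list=[69, 18, 5] cursor@5
After 9 (delete_current): list=[69, 18] cursor@18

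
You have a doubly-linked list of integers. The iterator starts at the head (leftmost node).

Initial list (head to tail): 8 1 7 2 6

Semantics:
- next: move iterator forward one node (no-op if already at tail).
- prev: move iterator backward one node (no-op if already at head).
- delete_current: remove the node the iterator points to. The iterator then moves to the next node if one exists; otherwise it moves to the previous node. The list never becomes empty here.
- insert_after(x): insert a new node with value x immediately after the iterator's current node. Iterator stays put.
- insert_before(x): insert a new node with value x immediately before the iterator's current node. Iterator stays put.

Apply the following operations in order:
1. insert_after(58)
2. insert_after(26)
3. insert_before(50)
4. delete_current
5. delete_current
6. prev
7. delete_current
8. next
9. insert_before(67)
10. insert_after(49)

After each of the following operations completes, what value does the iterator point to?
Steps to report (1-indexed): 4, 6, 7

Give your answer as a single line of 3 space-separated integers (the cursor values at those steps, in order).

Answer: 26 50 58

Derivation:
After 1 (insert_after(58)): list=[8, 58, 1, 7, 2, 6] cursor@8
After 2 (insert_after(26)): list=[8, 26, 58, 1, 7, 2, 6] cursor@8
After 3 (insert_before(50)): list=[50, 8, 26, 58, 1, 7, 2, 6] cursor@8
After 4 (delete_current): list=[50, 26, 58, 1, 7, 2, 6] cursor@26
After 5 (delete_current): list=[50, 58, 1, 7, 2, 6] cursor@58
After 6 (prev): list=[50, 58, 1, 7, 2, 6] cursor@50
After 7 (delete_current): list=[58, 1, 7, 2, 6] cursor@58
After 8 (next): list=[58, 1, 7, 2, 6] cursor@1
After 9 (insert_before(67)): list=[58, 67, 1, 7, 2, 6] cursor@1
After 10 (insert_after(49)): list=[58, 67, 1, 49, 7, 2, 6] cursor@1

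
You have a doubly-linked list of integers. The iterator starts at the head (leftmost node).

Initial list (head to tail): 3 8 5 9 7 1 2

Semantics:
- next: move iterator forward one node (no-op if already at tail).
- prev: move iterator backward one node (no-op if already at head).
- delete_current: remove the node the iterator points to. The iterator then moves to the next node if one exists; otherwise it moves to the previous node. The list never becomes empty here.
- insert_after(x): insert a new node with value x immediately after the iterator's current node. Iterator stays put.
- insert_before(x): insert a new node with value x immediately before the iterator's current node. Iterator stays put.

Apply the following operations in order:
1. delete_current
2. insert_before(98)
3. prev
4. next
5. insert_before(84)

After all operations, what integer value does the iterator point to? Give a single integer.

Answer: 8

Derivation:
After 1 (delete_current): list=[8, 5, 9, 7, 1, 2] cursor@8
After 2 (insert_before(98)): list=[98, 8, 5, 9, 7, 1, 2] cursor@8
After 3 (prev): list=[98, 8, 5, 9, 7, 1, 2] cursor@98
After 4 (next): list=[98, 8, 5, 9, 7, 1, 2] cursor@8
After 5 (insert_before(84)): list=[98, 84, 8, 5, 9, 7, 1, 2] cursor@8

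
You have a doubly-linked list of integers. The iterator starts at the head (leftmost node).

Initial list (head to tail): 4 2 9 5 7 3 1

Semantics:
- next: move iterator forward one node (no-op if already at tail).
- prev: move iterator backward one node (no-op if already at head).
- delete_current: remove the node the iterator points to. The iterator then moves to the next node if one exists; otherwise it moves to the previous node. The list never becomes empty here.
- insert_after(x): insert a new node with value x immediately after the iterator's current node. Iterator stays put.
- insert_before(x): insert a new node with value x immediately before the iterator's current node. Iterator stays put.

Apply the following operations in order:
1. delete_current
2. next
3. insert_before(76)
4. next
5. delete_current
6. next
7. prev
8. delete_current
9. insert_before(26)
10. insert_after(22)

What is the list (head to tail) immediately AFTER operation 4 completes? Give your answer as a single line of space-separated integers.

Answer: 2 76 9 5 7 3 1

Derivation:
After 1 (delete_current): list=[2, 9, 5, 7, 3, 1] cursor@2
After 2 (next): list=[2, 9, 5, 7, 3, 1] cursor@9
After 3 (insert_before(76)): list=[2, 76, 9, 5, 7, 3, 1] cursor@9
After 4 (next): list=[2, 76, 9, 5, 7, 3, 1] cursor@5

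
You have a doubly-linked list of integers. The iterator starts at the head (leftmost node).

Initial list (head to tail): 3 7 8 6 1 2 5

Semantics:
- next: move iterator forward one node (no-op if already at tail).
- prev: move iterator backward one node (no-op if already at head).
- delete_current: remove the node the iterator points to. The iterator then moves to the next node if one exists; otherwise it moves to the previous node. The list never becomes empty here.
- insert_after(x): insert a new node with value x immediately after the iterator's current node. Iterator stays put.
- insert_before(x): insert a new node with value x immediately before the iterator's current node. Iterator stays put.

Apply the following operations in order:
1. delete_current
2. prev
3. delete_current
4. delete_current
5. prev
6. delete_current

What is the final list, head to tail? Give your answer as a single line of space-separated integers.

Answer: 1 2 5

Derivation:
After 1 (delete_current): list=[7, 8, 6, 1, 2, 5] cursor@7
After 2 (prev): list=[7, 8, 6, 1, 2, 5] cursor@7
After 3 (delete_current): list=[8, 6, 1, 2, 5] cursor@8
After 4 (delete_current): list=[6, 1, 2, 5] cursor@6
After 5 (prev): list=[6, 1, 2, 5] cursor@6
After 6 (delete_current): list=[1, 2, 5] cursor@1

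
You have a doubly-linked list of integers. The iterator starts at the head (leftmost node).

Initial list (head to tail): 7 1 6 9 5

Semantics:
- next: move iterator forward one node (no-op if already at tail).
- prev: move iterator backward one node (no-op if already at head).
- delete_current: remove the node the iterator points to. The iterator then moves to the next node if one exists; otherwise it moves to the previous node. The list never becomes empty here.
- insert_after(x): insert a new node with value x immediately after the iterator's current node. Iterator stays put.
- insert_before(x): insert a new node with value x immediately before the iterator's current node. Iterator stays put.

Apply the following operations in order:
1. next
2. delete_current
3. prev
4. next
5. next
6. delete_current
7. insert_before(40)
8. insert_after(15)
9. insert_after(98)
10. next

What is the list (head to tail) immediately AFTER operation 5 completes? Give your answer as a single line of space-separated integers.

After 1 (next): list=[7, 1, 6, 9, 5] cursor@1
After 2 (delete_current): list=[7, 6, 9, 5] cursor@6
After 3 (prev): list=[7, 6, 9, 5] cursor@7
After 4 (next): list=[7, 6, 9, 5] cursor@6
After 5 (next): list=[7, 6, 9, 5] cursor@9

Answer: 7 6 9 5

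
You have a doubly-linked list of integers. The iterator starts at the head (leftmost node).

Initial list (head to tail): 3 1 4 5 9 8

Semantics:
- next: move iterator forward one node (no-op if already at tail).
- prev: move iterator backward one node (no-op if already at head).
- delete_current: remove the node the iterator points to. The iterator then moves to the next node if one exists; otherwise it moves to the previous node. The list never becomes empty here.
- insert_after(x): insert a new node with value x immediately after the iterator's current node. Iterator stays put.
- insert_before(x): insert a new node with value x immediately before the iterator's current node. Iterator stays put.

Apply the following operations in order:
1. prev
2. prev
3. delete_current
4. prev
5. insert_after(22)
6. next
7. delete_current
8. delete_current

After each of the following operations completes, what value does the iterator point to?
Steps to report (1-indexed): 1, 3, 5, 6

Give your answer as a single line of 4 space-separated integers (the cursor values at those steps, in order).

After 1 (prev): list=[3, 1, 4, 5, 9, 8] cursor@3
After 2 (prev): list=[3, 1, 4, 5, 9, 8] cursor@3
After 3 (delete_current): list=[1, 4, 5, 9, 8] cursor@1
After 4 (prev): list=[1, 4, 5, 9, 8] cursor@1
After 5 (insert_after(22)): list=[1, 22, 4, 5, 9, 8] cursor@1
After 6 (next): list=[1, 22, 4, 5, 9, 8] cursor@22
After 7 (delete_current): list=[1, 4, 5, 9, 8] cursor@4
After 8 (delete_current): list=[1, 5, 9, 8] cursor@5

Answer: 3 1 1 22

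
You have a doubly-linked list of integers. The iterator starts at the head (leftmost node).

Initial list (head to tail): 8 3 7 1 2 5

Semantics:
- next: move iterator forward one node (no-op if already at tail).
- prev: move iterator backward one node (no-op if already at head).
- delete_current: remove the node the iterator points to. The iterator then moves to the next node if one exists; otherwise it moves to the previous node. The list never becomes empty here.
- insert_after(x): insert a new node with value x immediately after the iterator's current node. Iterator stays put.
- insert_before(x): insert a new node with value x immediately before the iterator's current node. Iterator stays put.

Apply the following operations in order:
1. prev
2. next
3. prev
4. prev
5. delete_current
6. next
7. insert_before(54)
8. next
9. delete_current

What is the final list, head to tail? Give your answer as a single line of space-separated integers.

Answer: 3 54 7 2 5

Derivation:
After 1 (prev): list=[8, 3, 7, 1, 2, 5] cursor@8
After 2 (next): list=[8, 3, 7, 1, 2, 5] cursor@3
After 3 (prev): list=[8, 3, 7, 1, 2, 5] cursor@8
After 4 (prev): list=[8, 3, 7, 1, 2, 5] cursor@8
After 5 (delete_current): list=[3, 7, 1, 2, 5] cursor@3
After 6 (next): list=[3, 7, 1, 2, 5] cursor@7
After 7 (insert_before(54)): list=[3, 54, 7, 1, 2, 5] cursor@7
After 8 (next): list=[3, 54, 7, 1, 2, 5] cursor@1
After 9 (delete_current): list=[3, 54, 7, 2, 5] cursor@2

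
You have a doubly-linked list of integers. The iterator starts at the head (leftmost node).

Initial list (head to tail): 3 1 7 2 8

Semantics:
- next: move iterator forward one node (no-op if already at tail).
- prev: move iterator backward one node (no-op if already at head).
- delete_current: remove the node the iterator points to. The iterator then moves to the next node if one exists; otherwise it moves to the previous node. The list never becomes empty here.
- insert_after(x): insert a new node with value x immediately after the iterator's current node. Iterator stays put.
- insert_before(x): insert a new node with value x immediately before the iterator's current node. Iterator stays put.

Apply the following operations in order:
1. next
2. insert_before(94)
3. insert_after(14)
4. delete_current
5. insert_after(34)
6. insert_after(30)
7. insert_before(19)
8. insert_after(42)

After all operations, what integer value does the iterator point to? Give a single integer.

Answer: 14

Derivation:
After 1 (next): list=[3, 1, 7, 2, 8] cursor@1
After 2 (insert_before(94)): list=[3, 94, 1, 7, 2, 8] cursor@1
After 3 (insert_after(14)): list=[3, 94, 1, 14, 7, 2, 8] cursor@1
After 4 (delete_current): list=[3, 94, 14, 7, 2, 8] cursor@14
After 5 (insert_after(34)): list=[3, 94, 14, 34, 7, 2, 8] cursor@14
After 6 (insert_after(30)): list=[3, 94, 14, 30, 34, 7, 2, 8] cursor@14
After 7 (insert_before(19)): list=[3, 94, 19, 14, 30, 34, 7, 2, 8] cursor@14
After 8 (insert_after(42)): list=[3, 94, 19, 14, 42, 30, 34, 7, 2, 8] cursor@14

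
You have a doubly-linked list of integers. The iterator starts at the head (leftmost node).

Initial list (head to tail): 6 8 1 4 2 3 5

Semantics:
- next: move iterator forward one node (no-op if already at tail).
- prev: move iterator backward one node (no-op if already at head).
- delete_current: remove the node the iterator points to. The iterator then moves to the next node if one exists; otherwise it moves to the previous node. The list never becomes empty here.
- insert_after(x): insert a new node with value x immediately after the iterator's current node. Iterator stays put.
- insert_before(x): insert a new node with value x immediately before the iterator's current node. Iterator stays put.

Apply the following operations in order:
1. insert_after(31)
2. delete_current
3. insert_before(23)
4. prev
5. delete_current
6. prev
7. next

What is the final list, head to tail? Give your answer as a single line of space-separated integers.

Answer: 31 8 1 4 2 3 5

Derivation:
After 1 (insert_after(31)): list=[6, 31, 8, 1, 4, 2, 3, 5] cursor@6
After 2 (delete_current): list=[31, 8, 1, 4, 2, 3, 5] cursor@31
After 3 (insert_before(23)): list=[23, 31, 8, 1, 4, 2, 3, 5] cursor@31
After 4 (prev): list=[23, 31, 8, 1, 4, 2, 3, 5] cursor@23
After 5 (delete_current): list=[31, 8, 1, 4, 2, 3, 5] cursor@31
After 6 (prev): list=[31, 8, 1, 4, 2, 3, 5] cursor@31
After 7 (next): list=[31, 8, 1, 4, 2, 3, 5] cursor@8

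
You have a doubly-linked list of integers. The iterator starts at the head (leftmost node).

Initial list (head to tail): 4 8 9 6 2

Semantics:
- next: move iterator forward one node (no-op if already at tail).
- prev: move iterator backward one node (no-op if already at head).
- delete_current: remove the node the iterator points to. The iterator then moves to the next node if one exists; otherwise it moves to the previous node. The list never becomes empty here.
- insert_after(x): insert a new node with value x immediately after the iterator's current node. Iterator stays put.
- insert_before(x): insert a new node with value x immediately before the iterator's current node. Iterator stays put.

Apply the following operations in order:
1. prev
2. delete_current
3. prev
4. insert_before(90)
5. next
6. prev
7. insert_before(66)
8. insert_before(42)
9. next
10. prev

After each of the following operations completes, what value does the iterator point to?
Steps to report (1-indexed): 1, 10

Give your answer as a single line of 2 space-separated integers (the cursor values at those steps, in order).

Answer: 4 8

Derivation:
After 1 (prev): list=[4, 8, 9, 6, 2] cursor@4
After 2 (delete_current): list=[8, 9, 6, 2] cursor@8
After 3 (prev): list=[8, 9, 6, 2] cursor@8
After 4 (insert_before(90)): list=[90, 8, 9, 6, 2] cursor@8
After 5 (next): list=[90, 8, 9, 6, 2] cursor@9
After 6 (prev): list=[90, 8, 9, 6, 2] cursor@8
After 7 (insert_before(66)): list=[90, 66, 8, 9, 6, 2] cursor@8
After 8 (insert_before(42)): list=[90, 66, 42, 8, 9, 6, 2] cursor@8
After 9 (next): list=[90, 66, 42, 8, 9, 6, 2] cursor@9
After 10 (prev): list=[90, 66, 42, 8, 9, 6, 2] cursor@8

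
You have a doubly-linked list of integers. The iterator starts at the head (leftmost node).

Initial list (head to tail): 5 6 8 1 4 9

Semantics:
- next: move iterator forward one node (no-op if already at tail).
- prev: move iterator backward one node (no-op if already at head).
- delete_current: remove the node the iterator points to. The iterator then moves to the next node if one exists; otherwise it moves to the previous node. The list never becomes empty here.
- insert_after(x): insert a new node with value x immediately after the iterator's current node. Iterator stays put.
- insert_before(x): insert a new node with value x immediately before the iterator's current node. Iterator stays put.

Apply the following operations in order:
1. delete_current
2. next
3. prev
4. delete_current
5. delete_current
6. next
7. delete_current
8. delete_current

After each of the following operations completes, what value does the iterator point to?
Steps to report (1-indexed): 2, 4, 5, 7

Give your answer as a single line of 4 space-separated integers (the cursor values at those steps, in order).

Answer: 8 8 1 9

Derivation:
After 1 (delete_current): list=[6, 8, 1, 4, 9] cursor@6
After 2 (next): list=[6, 8, 1, 4, 9] cursor@8
After 3 (prev): list=[6, 8, 1, 4, 9] cursor@6
After 4 (delete_current): list=[8, 1, 4, 9] cursor@8
After 5 (delete_current): list=[1, 4, 9] cursor@1
After 6 (next): list=[1, 4, 9] cursor@4
After 7 (delete_current): list=[1, 9] cursor@9
After 8 (delete_current): list=[1] cursor@1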